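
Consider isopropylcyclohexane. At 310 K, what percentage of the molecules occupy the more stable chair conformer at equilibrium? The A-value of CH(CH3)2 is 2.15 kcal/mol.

One chair has the isopropyl group axial (E = 2.15 kcal/mol) and the other has it equatorial (E = 0).
ΔG = 2.15 kcal/mol between the two chairs.
K = exp(ΔG/RT) with R = 1.987×10⁻³ kcal mol⁻¹ K⁻¹ and T = 310 K gives K ≈ 32.8.
Fraction in the lower-energy chair = K/(K+1) = 97.0%.

97.0%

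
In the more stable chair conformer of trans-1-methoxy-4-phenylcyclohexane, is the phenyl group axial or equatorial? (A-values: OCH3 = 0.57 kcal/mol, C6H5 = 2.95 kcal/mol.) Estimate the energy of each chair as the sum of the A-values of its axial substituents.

C1 and C4 have opposite parity, so for the trans isomer the two substituents are e,e in one chair and a,a in the other.
Chair I (methoxy axial, phenyl axial): E = 3.52 kcal/mol.
Chair II (methoxy equatorial, phenyl equatorial): E = 0.00 kcal/mol.
Chair II is the more stable (lower-energy) conformer, and in that chair the phenyl group is equatorial.

equatorial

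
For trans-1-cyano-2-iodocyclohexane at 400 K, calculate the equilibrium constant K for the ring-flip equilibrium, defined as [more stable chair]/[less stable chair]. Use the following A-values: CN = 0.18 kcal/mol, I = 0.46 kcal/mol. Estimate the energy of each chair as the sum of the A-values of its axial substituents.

K ≈ 2.24

C1 and C2 have opposite parity, so for the trans isomer the two substituents are e,e in one chair and a,a in the other.
Chair I (cyano axial, iodo axial): E = 0.64 kcal/mol; chair II (cyano equatorial, iodo equatorial): E = 0.00 kcal/mol.
ΔG = 0.64 kcal/mol between the two chairs.
K = exp(ΔG/RT) with R = 1.987×10⁻³ kcal mol⁻¹ K⁻¹ and T = 400 K gives K ≈ 2.24.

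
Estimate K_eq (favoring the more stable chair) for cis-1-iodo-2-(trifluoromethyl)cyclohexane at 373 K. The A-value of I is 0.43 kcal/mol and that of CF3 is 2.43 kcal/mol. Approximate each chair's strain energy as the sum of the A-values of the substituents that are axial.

C1 and C2 have opposite parity, so for the cis isomer the two substituents are one axial and one equatorial in each chair.
Chair I (iodo axial, trifluoromethyl equatorial): E = 0.43 kcal/mol; chair II (iodo equatorial, trifluoromethyl axial): E = 2.43 kcal/mol.
ΔG = 2.00 kcal/mol between the two chairs.
K = exp(ΔG/RT) with R = 1.987×10⁻³ kcal mol⁻¹ K⁻¹ and T = 373 K gives K ≈ 14.9.

K ≈ 14.9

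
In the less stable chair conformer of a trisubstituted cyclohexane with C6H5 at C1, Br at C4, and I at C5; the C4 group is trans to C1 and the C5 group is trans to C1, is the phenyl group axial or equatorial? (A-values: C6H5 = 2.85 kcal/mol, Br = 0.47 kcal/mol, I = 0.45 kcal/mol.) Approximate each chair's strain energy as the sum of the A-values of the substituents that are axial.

axial

Chair I (phenyl axial, bromo axial, iodo equatorial): E = 3.32 kcal/mol.
Chair II (phenyl equatorial, bromo equatorial, iodo axial): E = 0.45 kcal/mol.
Chair I is the less stable (higher-energy) conformer, and in that chair the phenyl group is axial.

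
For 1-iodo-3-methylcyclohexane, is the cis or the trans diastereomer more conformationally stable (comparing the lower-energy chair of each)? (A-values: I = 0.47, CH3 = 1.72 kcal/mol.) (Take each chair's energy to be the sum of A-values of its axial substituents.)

cis

At 1,3 positions (parity same): cis → (e,e or a,a); trans → (a,e or e,a).
Best chair for cis: E = 0.00 kcal/mol; best chair for trans: E = 0.47 kcal/mol.
The cis isomer is lower by 0.47 kcal/mol.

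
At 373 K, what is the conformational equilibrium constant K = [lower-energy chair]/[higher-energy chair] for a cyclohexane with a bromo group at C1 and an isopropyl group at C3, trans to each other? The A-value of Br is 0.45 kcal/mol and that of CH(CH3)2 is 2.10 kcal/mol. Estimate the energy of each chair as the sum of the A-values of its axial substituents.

C1 and C3 have the same parity, so for the trans isomer the two substituents are one axial and one equatorial in each chair.
Chair I (bromo axial, isopropyl equatorial): E = 0.45 kcal/mol; chair II (bromo equatorial, isopropyl axial): E = 2.10 kcal/mol.
ΔG = 1.65 kcal/mol between the two chairs.
K = exp(ΔG/RT) with R = 1.987×10⁻³ kcal mol⁻¹ K⁻¹ and T = 373 K gives K ≈ 9.27.

K ≈ 9.27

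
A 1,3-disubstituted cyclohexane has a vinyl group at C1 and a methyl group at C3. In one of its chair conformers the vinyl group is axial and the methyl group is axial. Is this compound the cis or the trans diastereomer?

C1 and C3 have the same parity, so their axial bonds point in the same direction.
With same-parity carbons, two substituents on the same face are both axial or both equatorial; opposite faces give one of each.
Here the groups are axial/axial → same face → cis.

cis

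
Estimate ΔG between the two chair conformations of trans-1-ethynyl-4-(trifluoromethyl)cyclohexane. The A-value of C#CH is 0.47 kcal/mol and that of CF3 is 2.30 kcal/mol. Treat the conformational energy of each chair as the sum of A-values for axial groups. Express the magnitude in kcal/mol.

C1 and C4 have opposite parity, so for the trans isomer the two substituents are e,e in one chair and a,a in the other.
Chair I (ethynyl axial, trifluoromethyl axial): E = 2.77 kcal/mol.
Chair II (ethynyl equatorial, trifluoromethyl equatorial): E = 0.00 kcal/mol.
ΔE = 2.77 − 0.00 = 2.77 kcal/mol; chair II is more stable.

2.77 kcal/mol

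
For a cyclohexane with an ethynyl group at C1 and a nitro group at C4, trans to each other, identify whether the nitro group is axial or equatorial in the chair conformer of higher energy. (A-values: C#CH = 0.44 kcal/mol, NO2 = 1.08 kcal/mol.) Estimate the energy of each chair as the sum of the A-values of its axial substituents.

axial

C1 and C4 have opposite parity, so for the trans isomer the two substituents are e,e in one chair and a,a in the other.
Chair I (ethynyl axial, nitro axial): E = 1.52 kcal/mol.
Chair II (ethynyl equatorial, nitro equatorial): E = 0.00 kcal/mol.
Chair I is the less stable (higher-energy) conformer, and in that chair the nitro group is axial.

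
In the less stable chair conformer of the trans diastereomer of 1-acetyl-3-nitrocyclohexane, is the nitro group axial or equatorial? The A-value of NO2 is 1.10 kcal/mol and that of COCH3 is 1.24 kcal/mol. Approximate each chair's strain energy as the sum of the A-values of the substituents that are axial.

C1 and C3 have the same parity, so for the trans isomer the two substituents are one axial and one equatorial in each chair.
Chair I (nitro axial, acetyl equatorial): E = 1.10 kcal/mol.
Chair II (nitro equatorial, acetyl axial): E = 1.24 kcal/mol.
Chair II is the less stable (higher-energy) conformer, and in that chair the nitro group is equatorial.

equatorial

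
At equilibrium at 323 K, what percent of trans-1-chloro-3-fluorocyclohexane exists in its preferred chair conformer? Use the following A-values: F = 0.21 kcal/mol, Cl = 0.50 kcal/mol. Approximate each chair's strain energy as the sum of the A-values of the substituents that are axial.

61.1%

C1 and C3 have the same parity, so for the trans isomer the two substituents are one axial and one equatorial in each chair.
Chair I (fluoro axial, chloro equatorial): E = 0.21 kcal/mol; chair II (fluoro equatorial, chloro axial): E = 0.50 kcal/mol.
ΔG = 0.29 kcal/mol between the two chairs.
K = exp(ΔG/RT) with R = 1.987×10⁻³ kcal mol⁻¹ K⁻¹ and T = 323 K gives K ≈ 1.57.
Fraction in the lower-energy chair = K/(K+1) = 61.1%.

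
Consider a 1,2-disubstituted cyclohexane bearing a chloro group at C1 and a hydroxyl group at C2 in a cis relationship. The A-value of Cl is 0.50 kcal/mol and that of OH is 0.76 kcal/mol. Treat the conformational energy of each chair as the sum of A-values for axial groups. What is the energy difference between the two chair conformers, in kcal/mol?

C1 and C2 have opposite parity, so for the cis isomer the two substituents are one axial and one equatorial in each chair.
Chair I (chloro axial, hydroxyl equatorial): E = 0.50 kcal/mol.
Chair II (chloro equatorial, hydroxyl axial): E = 0.76 kcal/mol.
ΔE = 0.76 − 0.50 = 0.26 kcal/mol; chair I is more stable.

0.26 kcal/mol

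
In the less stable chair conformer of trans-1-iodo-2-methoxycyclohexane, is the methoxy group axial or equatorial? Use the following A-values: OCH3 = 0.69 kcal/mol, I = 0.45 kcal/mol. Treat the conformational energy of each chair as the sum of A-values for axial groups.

axial

C1 and C2 have opposite parity, so for the trans isomer the two substituents are e,e in one chair and a,a in the other.
Chair I (methoxy axial, iodo axial): E = 1.14 kcal/mol.
Chair II (methoxy equatorial, iodo equatorial): E = 0.00 kcal/mol.
Chair I is the less stable (higher-energy) conformer, and in that chair the methoxy group is axial.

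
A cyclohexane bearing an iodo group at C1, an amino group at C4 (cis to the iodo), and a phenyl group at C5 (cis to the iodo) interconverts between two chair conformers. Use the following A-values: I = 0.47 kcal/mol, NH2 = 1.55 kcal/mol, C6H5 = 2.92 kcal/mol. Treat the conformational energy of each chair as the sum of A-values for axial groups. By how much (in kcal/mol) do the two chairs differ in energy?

Chair I (iodo axial, amino equatorial, phenyl axial): E = 3.39 kcal/mol.
Chair II (iodo equatorial, amino axial, phenyl equatorial): E = 1.55 kcal/mol.
ΔE = 3.39 − 1.55 = 1.84 kcal/mol; chair II is more stable.

1.84 kcal/mol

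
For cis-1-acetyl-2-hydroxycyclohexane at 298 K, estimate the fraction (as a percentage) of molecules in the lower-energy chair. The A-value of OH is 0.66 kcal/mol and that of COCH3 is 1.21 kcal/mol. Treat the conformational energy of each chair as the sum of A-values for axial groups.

C1 and C2 have opposite parity, so for the cis isomer the two substituents are one axial and one equatorial in each chair.
Chair I (hydroxyl axial, acetyl equatorial): E = 0.66 kcal/mol; chair II (hydroxyl equatorial, acetyl axial): E = 1.21 kcal/mol.
ΔG = 0.55 kcal/mol between the two chairs.
K = exp(ΔG/RT) with R = 1.987×10⁻³ kcal mol⁻¹ K⁻¹ and T = 298 K gives K ≈ 2.53.
Fraction in the lower-energy chair = K/(K+1) = 71.7%.

71.7%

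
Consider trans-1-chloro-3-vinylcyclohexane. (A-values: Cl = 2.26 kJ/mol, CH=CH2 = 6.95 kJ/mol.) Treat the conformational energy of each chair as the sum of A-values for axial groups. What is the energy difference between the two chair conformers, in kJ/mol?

C1 and C3 have the same parity, so for the trans isomer the two substituents are one axial and one equatorial in each chair.
Chair I (chloro axial, vinyl equatorial): E = 2.26 kJ/mol.
Chair II (chloro equatorial, vinyl axial): E = 6.95 kJ/mol.
ΔE = 6.95 − 2.26 = 4.69 kJ/mol; chair I is more stable.

4.69 kJ/mol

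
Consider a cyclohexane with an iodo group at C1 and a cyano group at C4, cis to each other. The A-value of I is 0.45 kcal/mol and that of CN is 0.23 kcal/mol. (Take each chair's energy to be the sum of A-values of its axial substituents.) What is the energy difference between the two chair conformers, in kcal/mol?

0.22 kcal/mol

C1 and C4 have opposite parity, so for the cis isomer the two substituents are one axial and one equatorial in each chair.
Chair I (iodo axial, cyano equatorial): E = 0.45 kcal/mol.
Chair II (iodo equatorial, cyano axial): E = 0.23 kcal/mol.
ΔE = 0.45 − 0.23 = 0.22 kcal/mol; chair II is more stable.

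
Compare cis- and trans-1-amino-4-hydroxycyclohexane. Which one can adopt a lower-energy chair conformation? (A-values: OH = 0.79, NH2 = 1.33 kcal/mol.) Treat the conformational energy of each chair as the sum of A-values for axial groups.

At 1,4 positions (parity opposite): cis → (a,e or e,a); trans → (e,e or a,a).
Best chair for cis: E = 0.79 kcal/mol; best chair for trans: E = 0.00 kcal/mol.
The trans isomer is lower by 0.79 kcal/mol.

trans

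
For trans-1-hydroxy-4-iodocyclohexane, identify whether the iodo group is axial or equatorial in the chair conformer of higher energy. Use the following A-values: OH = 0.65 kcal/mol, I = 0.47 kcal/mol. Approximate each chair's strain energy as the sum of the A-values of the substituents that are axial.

axial

C1 and C4 have opposite parity, so for the trans isomer the two substituents are e,e in one chair and a,a in the other.
Chair I (hydroxyl axial, iodo axial): E = 1.12 kcal/mol.
Chair II (hydroxyl equatorial, iodo equatorial): E = 0.00 kcal/mol.
Chair I is the less stable (higher-energy) conformer, and in that chair the iodo group is axial.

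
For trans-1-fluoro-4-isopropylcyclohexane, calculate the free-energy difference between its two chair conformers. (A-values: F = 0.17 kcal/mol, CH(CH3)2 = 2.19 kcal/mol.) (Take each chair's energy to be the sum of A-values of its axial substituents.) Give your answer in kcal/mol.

2.36 kcal/mol

C1 and C4 have opposite parity, so for the trans isomer the two substituents are e,e in one chair and a,a in the other.
Chair I (fluoro axial, isopropyl axial): E = 2.36 kcal/mol.
Chair II (fluoro equatorial, isopropyl equatorial): E = 0.00 kcal/mol.
ΔE = 2.36 − 0.00 = 2.36 kcal/mol; chair II is more stable.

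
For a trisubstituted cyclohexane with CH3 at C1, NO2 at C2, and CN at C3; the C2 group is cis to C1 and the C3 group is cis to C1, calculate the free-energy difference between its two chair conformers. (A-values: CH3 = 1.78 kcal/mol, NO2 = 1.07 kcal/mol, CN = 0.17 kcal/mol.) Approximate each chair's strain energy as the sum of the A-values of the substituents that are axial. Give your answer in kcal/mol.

Chair I (methyl axial, nitro equatorial, cyano axial): E = 1.95 kcal/mol.
Chair II (methyl equatorial, nitro axial, cyano equatorial): E = 1.07 kcal/mol.
ΔE = 1.95 − 1.07 = 0.88 kcal/mol; chair II is more stable.

0.88 kcal/mol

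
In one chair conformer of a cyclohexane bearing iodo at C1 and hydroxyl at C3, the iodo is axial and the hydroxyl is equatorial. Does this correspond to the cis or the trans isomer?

C1 and C3 have the same parity, so their axial bonds point in the same direction.
With same-parity carbons, two substituents on the same face are both axial or both equatorial; opposite faces give one of each.
Here the groups are axial/equatorial → opposite face → trans.

trans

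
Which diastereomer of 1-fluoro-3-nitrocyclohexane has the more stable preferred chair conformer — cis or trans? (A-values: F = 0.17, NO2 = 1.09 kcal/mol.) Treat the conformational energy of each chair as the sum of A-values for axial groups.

cis

At 1,3 positions (parity same): cis → (e,e or a,a); trans → (a,e or e,a).
Best chair for cis: E = 0.00 kcal/mol; best chair for trans: E = 0.17 kcal/mol.
The cis isomer is lower by 0.17 kcal/mol.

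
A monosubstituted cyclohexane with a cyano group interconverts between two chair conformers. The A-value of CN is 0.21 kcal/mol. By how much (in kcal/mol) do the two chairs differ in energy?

0.21 kcal/mol

A monosubstituted cyclohexane has one chair with the cyano group axial (E = A = 0.21 kcal/mol) and one with it equatorial (E = 0).
ΔE = 0.21 − 0 = 0.21 kcal/mol.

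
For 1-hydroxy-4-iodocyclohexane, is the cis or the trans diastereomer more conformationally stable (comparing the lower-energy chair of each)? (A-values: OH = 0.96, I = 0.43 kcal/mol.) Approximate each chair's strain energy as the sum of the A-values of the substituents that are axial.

At 1,4 positions (parity opposite): cis → (a,e or e,a); trans → (e,e or a,a).
Best chair for cis: E = 0.43 kcal/mol; best chair for trans: E = 0.00 kcal/mol.
The trans isomer is lower by 0.43 kcal/mol.

trans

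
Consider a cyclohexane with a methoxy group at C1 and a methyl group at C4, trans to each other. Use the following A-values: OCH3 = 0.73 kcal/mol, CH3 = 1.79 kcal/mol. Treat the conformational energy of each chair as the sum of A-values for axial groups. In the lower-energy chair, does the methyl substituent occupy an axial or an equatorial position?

equatorial

C1 and C4 have opposite parity, so for the trans isomer the two substituents are e,e in one chair and a,a in the other.
Chair I (methoxy axial, methyl axial): E = 2.52 kcal/mol.
Chair II (methoxy equatorial, methyl equatorial): E = 0.00 kcal/mol.
Chair II is the more stable (lower-energy) conformer, and in that chair the methyl group is equatorial.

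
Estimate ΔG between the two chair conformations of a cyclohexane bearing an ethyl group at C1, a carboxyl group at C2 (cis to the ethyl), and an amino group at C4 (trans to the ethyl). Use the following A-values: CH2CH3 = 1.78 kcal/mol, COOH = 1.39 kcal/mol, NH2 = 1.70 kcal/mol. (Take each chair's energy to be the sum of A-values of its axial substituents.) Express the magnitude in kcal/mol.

2.09 kcal/mol

Chair I (ethyl axial, carboxyl equatorial, amino axial): E = 3.48 kcal/mol.
Chair II (ethyl equatorial, carboxyl axial, amino equatorial): E = 1.39 kcal/mol.
ΔE = 3.48 − 1.39 = 2.09 kcal/mol; chair II is more stable.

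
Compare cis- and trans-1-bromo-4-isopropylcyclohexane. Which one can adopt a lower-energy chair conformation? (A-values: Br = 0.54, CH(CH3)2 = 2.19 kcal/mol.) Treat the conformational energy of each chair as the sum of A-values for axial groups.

At 1,4 positions (parity opposite): cis → (a,e or e,a); trans → (e,e or a,a).
Best chair for cis: E = 0.54 kcal/mol; best chair for trans: E = 0.00 kcal/mol.
The trans isomer is lower by 0.54 kcal/mol.

trans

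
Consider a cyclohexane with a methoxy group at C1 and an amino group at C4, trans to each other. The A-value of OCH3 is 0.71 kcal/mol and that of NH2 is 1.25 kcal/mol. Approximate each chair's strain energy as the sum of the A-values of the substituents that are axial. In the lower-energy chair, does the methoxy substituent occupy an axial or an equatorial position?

equatorial

C1 and C4 have opposite parity, so for the trans isomer the two substituents are e,e in one chair and a,a in the other.
Chair I (methoxy axial, amino axial): E = 1.96 kcal/mol.
Chair II (methoxy equatorial, amino equatorial): E = 0.00 kcal/mol.
Chair II is the more stable (lower-energy) conformer, and in that chair the methoxy group is equatorial.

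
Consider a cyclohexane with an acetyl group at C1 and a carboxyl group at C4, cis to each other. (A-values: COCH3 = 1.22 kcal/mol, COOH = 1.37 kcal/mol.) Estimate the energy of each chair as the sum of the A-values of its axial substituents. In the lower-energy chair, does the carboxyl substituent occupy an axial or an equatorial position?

C1 and C4 have opposite parity, so for the cis isomer the two substituents are one axial and one equatorial in each chair.
Chair I (acetyl axial, carboxyl equatorial): E = 1.22 kcal/mol.
Chair II (acetyl equatorial, carboxyl axial): E = 1.37 kcal/mol.
Chair I is the more stable (lower-energy) conformer, and in that chair the carboxyl group is equatorial.

equatorial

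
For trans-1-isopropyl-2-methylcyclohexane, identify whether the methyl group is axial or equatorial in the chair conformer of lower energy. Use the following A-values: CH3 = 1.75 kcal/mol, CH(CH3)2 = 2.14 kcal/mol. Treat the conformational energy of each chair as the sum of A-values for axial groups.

C1 and C2 have opposite parity, so for the trans isomer the two substituents are e,e in one chair and a,a in the other.
Chair I (methyl axial, isopropyl axial): E = 3.89 kcal/mol.
Chair II (methyl equatorial, isopropyl equatorial): E = 0.00 kcal/mol.
Chair II is the more stable (lower-energy) conformer, and in that chair the methyl group is equatorial.

equatorial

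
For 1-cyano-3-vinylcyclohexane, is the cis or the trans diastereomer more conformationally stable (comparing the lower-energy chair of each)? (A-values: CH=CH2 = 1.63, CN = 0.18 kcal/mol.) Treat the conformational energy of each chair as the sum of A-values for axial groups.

At 1,3 positions (parity same): cis → (e,e or a,a); trans → (a,e or e,a).
Best chair for cis: E = 0.00 kcal/mol; best chair for trans: E = 0.18 kcal/mol.
The cis isomer is lower by 0.18 kcal/mol.

cis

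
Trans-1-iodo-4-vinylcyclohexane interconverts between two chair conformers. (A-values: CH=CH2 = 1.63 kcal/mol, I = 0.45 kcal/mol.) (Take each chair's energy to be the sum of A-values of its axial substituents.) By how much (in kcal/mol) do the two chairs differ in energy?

C1 and C4 have opposite parity, so for the trans isomer the two substituents are e,e in one chair and a,a in the other.
Chair I (vinyl axial, iodo axial): E = 2.08 kcal/mol.
Chair II (vinyl equatorial, iodo equatorial): E = 0.00 kcal/mol.
ΔE = 2.08 − 0.00 = 2.08 kcal/mol; chair II is more stable.

2.08 kcal/mol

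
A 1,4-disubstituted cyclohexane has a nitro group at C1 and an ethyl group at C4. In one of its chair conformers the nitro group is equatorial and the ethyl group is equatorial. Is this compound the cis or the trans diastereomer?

trans

C1 and C4 have opposite parity, so their axial bonds point in opposite directions.
With opposite-parity carbons, two substituents on the same face are one axial and one equatorial; opposite faces give both axial or both equatorial.
Here the groups are equatorial/equatorial → opposite face → trans.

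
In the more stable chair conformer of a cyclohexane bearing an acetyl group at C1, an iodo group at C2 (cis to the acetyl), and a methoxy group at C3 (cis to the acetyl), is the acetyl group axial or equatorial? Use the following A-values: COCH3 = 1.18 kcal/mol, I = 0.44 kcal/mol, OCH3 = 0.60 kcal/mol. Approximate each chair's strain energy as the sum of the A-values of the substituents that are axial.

Chair I (acetyl axial, iodo equatorial, methoxy axial): E = 1.78 kcal/mol.
Chair II (acetyl equatorial, iodo axial, methoxy equatorial): E = 0.44 kcal/mol.
Chair II is the more stable (lower-energy) conformer, and in that chair the acetyl group is equatorial.

equatorial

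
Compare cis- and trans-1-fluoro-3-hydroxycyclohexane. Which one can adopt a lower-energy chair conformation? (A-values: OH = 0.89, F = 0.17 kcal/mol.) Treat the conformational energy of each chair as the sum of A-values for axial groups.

cis

At 1,3 positions (parity same): cis → (e,e or a,a); trans → (a,e or e,a).
Best chair for cis: E = 0.00 kcal/mol; best chair for trans: E = 0.17 kcal/mol.
The cis isomer is lower by 0.17 kcal/mol.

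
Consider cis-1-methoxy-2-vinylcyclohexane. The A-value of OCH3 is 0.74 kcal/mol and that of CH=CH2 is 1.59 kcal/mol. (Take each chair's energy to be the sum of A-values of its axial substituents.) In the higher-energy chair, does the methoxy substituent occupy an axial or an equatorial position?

C1 and C2 have opposite parity, so for the cis isomer the two substituents are one axial and one equatorial in each chair.
Chair I (methoxy axial, vinyl equatorial): E = 0.74 kcal/mol.
Chair II (methoxy equatorial, vinyl axial): E = 1.59 kcal/mol.
Chair II is the less stable (higher-energy) conformer, and in that chair the methoxy group is equatorial.

equatorial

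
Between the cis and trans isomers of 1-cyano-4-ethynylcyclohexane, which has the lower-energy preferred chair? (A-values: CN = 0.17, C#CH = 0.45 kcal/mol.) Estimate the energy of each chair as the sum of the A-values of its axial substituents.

At 1,4 positions (parity opposite): cis → (a,e or e,a); trans → (e,e or a,a).
Best chair for cis: E = 0.17 kcal/mol; best chair for trans: E = 0.00 kcal/mol.
The trans isomer is lower by 0.17 kcal/mol.

trans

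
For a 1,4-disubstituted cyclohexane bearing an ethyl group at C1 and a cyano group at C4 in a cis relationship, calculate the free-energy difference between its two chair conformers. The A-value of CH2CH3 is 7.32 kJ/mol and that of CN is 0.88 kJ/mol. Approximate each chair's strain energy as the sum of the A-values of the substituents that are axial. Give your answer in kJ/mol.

6.44 kJ/mol

C1 and C4 have opposite parity, so for the cis isomer the two substituents are one axial and one equatorial in each chair.
Chair I (ethyl axial, cyano equatorial): E = 7.32 kJ/mol.
Chair II (ethyl equatorial, cyano axial): E = 0.88 kJ/mol.
ΔE = 7.32 − 0.88 = 6.44 kJ/mol; chair II is more stable.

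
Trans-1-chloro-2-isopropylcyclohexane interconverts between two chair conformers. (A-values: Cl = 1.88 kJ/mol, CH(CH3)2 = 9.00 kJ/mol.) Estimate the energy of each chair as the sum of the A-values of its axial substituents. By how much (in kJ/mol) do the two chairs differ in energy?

10.88 kJ/mol

C1 and C2 have opposite parity, so for the trans isomer the two substituents are e,e in one chair and a,a in the other.
Chair I (chloro axial, isopropyl axial): E = 10.88 kJ/mol.
Chair II (chloro equatorial, isopropyl equatorial): E = 0.00 kJ/mol.
ΔE = 10.88 − 0.00 = 10.88 kJ/mol; chair II is more stable.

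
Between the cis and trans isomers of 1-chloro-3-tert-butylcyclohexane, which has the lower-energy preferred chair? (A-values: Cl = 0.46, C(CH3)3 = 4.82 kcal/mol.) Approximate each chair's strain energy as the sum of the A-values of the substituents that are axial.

At 1,3 positions (parity same): cis → (e,e or a,a); trans → (a,e or e,a).
Best chair for cis: E = 0.00 kcal/mol; best chair for trans: E = 0.46 kcal/mol.
The cis isomer is lower by 0.46 kcal/mol.

cis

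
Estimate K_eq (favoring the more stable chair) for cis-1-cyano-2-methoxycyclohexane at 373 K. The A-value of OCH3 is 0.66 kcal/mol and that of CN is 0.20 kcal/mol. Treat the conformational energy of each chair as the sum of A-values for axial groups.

C1 and C2 have opposite parity, so for the cis isomer the two substituents are one axial and one equatorial in each chair.
Chair I (methoxy axial, cyano equatorial): E = 0.66 kcal/mol; chair II (methoxy equatorial, cyano axial): E = 0.20 kcal/mol.
ΔG = 0.46 kcal/mol between the two chairs.
K = exp(ΔG/RT) with R = 1.987×10⁻³ kcal mol⁻¹ K⁻¹ and T = 373 K gives K ≈ 1.86.

K ≈ 1.86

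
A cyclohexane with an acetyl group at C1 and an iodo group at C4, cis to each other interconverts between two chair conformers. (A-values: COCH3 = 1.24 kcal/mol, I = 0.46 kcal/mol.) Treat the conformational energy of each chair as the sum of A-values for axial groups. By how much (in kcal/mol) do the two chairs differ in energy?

0.78 kcal/mol

C1 and C4 have opposite parity, so for the cis isomer the two substituents are one axial and one equatorial in each chair.
Chair I (acetyl axial, iodo equatorial): E = 1.24 kcal/mol.
Chair II (acetyl equatorial, iodo axial): E = 0.46 kcal/mol.
ΔE = 1.24 − 0.46 = 0.78 kcal/mol; chair II is more stable.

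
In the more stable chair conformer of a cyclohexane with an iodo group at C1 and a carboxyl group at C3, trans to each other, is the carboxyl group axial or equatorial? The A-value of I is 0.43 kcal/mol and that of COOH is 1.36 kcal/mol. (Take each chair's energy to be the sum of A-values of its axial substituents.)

equatorial

C1 and C3 have the same parity, so for the trans isomer the two substituents are one axial and one equatorial in each chair.
Chair I (iodo axial, carboxyl equatorial): E = 0.43 kcal/mol.
Chair II (iodo equatorial, carboxyl axial): E = 1.36 kcal/mol.
Chair I is the more stable (lower-energy) conformer, and in that chair the carboxyl group is equatorial.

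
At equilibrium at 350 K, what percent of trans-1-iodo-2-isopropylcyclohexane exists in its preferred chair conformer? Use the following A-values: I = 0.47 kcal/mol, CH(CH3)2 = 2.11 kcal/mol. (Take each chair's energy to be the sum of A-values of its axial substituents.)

97.6%

C1 and C2 have opposite parity, so for the trans isomer the two substituents are e,e in one chair and a,a in the other.
Chair I (iodo axial, isopropyl axial): E = 2.58 kcal/mol; chair II (iodo equatorial, isopropyl equatorial): E = 0.00 kcal/mol.
ΔG = 2.58 kcal/mol between the two chairs.
K = exp(ΔG/RT) with R = 1.987×10⁻³ kcal mol⁻¹ K⁻¹ and T = 350 K gives K ≈ 40.8.
Fraction in the lower-energy chair = K/(K+1) = 97.6%.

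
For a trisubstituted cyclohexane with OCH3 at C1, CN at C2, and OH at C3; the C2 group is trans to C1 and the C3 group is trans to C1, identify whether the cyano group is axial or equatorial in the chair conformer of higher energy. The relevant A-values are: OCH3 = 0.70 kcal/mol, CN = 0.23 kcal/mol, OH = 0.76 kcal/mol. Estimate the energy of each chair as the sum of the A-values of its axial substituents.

axial

Chair I (methoxy axial, cyano axial, hydroxyl equatorial): E = 0.93 kcal/mol.
Chair II (methoxy equatorial, cyano equatorial, hydroxyl axial): E = 0.76 kcal/mol.
Chair I is the less stable (higher-energy) conformer, and in that chair the cyano group is axial.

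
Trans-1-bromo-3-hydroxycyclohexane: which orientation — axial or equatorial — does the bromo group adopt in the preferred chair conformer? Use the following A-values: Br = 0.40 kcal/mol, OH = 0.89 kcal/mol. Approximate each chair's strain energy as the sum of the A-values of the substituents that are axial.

axial

C1 and C3 have the same parity, so for the trans isomer the two substituents are one axial and one equatorial in each chair.
Chair I (bromo axial, hydroxyl equatorial): E = 0.40 kcal/mol.
Chair II (bromo equatorial, hydroxyl axial): E = 0.89 kcal/mol.
Chair I is the more stable (lower-energy) conformer, and in that chair the bromo group is axial.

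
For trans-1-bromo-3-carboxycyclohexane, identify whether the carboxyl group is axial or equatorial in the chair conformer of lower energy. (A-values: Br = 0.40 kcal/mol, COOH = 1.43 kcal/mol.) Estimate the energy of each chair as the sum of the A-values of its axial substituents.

equatorial

C1 and C3 have the same parity, so for the trans isomer the two substituents are one axial and one equatorial in each chair.
Chair I (bromo axial, carboxyl equatorial): E = 0.40 kcal/mol.
Chair II (bromo equatorial, carboxyl axial): E = 1.43 kcal/mol.
Chair I is the more stable (lower-energy) conformer, and in that chair the carboxyl group is equatorial.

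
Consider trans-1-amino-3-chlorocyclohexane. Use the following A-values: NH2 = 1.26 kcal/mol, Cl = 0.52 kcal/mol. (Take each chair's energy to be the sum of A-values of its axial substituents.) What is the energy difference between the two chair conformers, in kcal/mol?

C1 and C3 have the same parity, so for the trans isomer the two substituents are one axial and one equatorial in each chair.
Chair I (amino axial, chloro equatorial): E = 1.26 kcal/mol.
Chair II (amino equatorial, chloro axial): E = 0.52 kcal/mol.
ΔE = 1.26 − 0.52 = 0.74 kcal/mol; chair II is more stable.

0.74 kcal/mol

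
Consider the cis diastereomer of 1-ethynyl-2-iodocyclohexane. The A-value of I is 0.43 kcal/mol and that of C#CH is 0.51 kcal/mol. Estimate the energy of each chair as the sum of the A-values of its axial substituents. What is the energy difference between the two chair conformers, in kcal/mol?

C1 and C2 have opposite parity, so for the cis isomer the two substituents are one axial and one equatorial in each chair.
Chair I (iodo axial, ethynyl equatorial): E = 0.43 kcal/mol.
Chair II (iodo equatorial, ethynyl axial): E = 0.51 kcal/mol.
ΔE = 0.51 − 0.43 = 0.08 kcal/mol; chair I is more stable.

0.08 kcal/mol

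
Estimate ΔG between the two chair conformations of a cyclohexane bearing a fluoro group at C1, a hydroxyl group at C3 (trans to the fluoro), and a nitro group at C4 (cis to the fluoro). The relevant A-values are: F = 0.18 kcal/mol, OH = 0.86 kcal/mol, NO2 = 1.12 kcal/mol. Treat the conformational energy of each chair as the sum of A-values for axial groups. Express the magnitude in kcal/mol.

1.80 kcal/mol

Chair I (fluoro axial, hydroxyl equatorial, nitro equatorial): E = 0.18 kcal/mol.
Chair II (fluoro equatorial, hydroxyl axial, nitro axial): E = 1.98 kcal/mol.
ΔE = 1.98 − 0.18 = 1.80 kcal/mol; chair I is more stable.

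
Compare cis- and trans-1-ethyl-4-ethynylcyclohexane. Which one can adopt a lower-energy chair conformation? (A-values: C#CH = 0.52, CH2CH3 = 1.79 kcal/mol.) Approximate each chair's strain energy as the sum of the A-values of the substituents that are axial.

At 1,4 positions (parity opposite): cis → (a,e or e,a); trans → (e,e or a,a).
Best chair for cis: E = 0.52 kcal/mol; best chair for trans: E = 0.00 kcal/mol.
The trans isomer is lower by 0.52 kcal/mol.

trans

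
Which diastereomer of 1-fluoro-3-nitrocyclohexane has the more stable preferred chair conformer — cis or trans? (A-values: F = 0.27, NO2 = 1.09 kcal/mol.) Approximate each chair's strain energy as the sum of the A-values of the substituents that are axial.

cis

At 1,3 positions (parity same): cis → (e,e or a,a); trans → (a,e or e,a).
Best chair for cis: E = 0.00 kcal/mol; best chair for trans: E = 0.27 kcal/mol.
The cis isomer is lower by 0.27 kcal/mol.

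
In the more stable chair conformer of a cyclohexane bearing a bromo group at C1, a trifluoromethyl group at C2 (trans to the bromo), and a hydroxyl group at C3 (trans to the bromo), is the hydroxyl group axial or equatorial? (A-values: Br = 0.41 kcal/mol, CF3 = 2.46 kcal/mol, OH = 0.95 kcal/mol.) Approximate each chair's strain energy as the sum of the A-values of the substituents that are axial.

Chair I (bromo axial, trifluoromethyl axial, hydroxyl equatorial): E = 2.87 kcal/mol.
Chair II (bromo equatorial, trifluoromethyl equatorial, hydroxyl axial): E = 0.95 kcal/mol.
Chair II is the more stable (lower-energy) conformer, and in that chair the hydroxyl group is axial.

axial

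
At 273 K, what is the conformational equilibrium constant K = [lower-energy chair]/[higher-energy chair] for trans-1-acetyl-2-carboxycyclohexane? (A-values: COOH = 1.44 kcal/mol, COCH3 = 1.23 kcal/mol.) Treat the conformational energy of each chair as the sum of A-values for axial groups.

C1 and C2 have opposite parity, so for the trans isomer the two substituents are e,e in one chair and a,a in the other.
Chair I (carboxyl axial, acetyl axial): E = 2.67 kcal/mol; chair II (carboxyl equatorial, acetyl equatorial): E = 0.00 kcal/mol.
ΔG = 2.67 kcal/mol between the two chairs.
K = exp(ΔG/RT) with R = 1.987×10⁻³ kcal mol⁻¹ K⁻¹ and T = 273 K gives K ≈ 137.

K ≈ 137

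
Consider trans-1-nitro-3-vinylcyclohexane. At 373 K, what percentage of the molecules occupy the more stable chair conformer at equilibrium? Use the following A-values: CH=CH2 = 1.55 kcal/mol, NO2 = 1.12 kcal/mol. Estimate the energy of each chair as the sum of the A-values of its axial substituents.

64.1%

C1 and C3 have the same parity, so for the trans isomer the two substituents are one axial and one equatorial in each chair.
Chair I (vinyl axial, nitro equatorial): E = 1.55 kcal/mol; chair II (vinyl equatorial, nitro axial): E = 1.12 kcal/mol.
ΔG = 0.43 kcal/mol between the two chairs.
K = exp(ΔG/RT) with R = 1.987×10⁻³ kcal mol⁻¹ K⁻¹ and T = 373 K gives K ≈ 1.79.
Fraction in the lower-energy chair = K/(K+1) = 64.1%.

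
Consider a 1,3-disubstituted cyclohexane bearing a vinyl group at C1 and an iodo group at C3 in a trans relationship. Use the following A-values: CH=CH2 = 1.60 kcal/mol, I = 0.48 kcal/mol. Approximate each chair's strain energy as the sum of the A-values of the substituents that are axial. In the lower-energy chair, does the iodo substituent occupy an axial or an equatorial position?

C1 and C3 have the same parity, so for the trans isomer the two substituents are one axial and one equatorial in each chair.
Chair I (vinyl axial, iodo equatorial): E = 1.60 kcal/mol.
Chair II (vinyl equatorial, iodo axial): E = 0.48 kcal/mol.
Chair II is the more stable (lower-energy) conformer, and in that chair the iodo group is axial.

axial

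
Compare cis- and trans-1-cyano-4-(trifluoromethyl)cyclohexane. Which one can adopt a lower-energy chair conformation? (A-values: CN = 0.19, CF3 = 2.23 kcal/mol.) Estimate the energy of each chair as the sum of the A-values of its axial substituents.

At 1,4 positions (parity opposite): cis → (a,e or e,a); trans → (e,e or a,a).
Best chair for cis: E = 0.19 kcal/mol; best chair for trans: E = 0.00 kcal/mol.
The trans isomer is lower by 0.19 kcal/mol.

trans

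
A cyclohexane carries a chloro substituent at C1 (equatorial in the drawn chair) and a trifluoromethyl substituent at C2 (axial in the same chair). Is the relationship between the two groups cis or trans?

C1 and C2 have opposite parity, so their axial bonds point in opposite directions.
With opposite-parity carbons, two substituents on the same face are one axial and one equatorial; opposite faces give both axial or both equatorial.
Here the groups are equatorial/axial → same face → cis.

cis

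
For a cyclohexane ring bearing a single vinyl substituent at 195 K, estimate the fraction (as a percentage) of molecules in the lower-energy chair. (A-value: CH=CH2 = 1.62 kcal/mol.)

One chair has the vinyl group axial (E = 1.62 kcal/mol) and the other has it equatorial (E = 0).
ΔG = 1.62 kcal/mol between the two chairs.
K = exp(ΔG/RT) with R = 1.987×10⁻³ kcal mol⁻¹ K⁻¹ and T = 195 K gives K ≈ 65.4.
Fraction in the lower-energy chair = K/(K+1) = 98.5%.

98.5%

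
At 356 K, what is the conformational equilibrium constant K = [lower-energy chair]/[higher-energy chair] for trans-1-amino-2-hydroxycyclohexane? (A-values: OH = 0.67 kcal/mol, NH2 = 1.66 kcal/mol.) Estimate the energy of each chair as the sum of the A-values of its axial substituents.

K ≈ 26.9

C1 and C2 have opposite parity, so for the trans isomer the two substituents are e,e in one chair and a,a in the other.
Chair I (hydroxyl axial, amino axial): E = 2.33 kcal/mol; chair II (hydroxyl equatorial, amino equatorial): E = 0.00 kcal/mol.
ΔG = 2.33 kcal/mol between the two chairs.
K = exp(ΔG/RT) with R = 1.987×10⁻³ kcal mol⁻¹ K⁻¹ and T = 356 K gives K ≈ 26.9.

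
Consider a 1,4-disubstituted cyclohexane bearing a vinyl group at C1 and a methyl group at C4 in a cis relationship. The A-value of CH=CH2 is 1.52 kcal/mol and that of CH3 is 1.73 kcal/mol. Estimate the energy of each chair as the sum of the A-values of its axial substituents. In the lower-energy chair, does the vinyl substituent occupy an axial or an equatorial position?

axial

C1 and C4 have opposite parity, so for the cis isomer the two substituents are one axial and one equatorial in each chair.
Chair I (vinyl axial, methyl equatorial): E = 1.52 kcal/mol.
Chair II (vinyl equatorial, methyl axial): E = 1.73 kcal/mol.
Chair I is the more stable (lower-energy) conformer, and in that chair the vinyl group is axial.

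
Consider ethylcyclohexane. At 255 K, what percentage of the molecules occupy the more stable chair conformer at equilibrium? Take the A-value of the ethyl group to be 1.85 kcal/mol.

97.5%

One chair has the ethyl group axial (E = 1.85 kcal/mol) and the other has it equatorial (E = 0).
ΔG = 1.85 kcal/mol between the two chairs.
K = exp(ΔG/RT) with R = 1.987×10⁻³ kcal mol⁻¹ K⁻¹ and T = 255 K gives K ≈ 38.5.
Fraction in the lower-energy chair = K/(K+1) = 97.5%.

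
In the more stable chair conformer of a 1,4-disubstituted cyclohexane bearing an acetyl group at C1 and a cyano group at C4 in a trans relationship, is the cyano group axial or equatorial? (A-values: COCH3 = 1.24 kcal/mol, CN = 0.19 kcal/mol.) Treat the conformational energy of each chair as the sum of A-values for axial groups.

equatorial

C1 and C4 have opposite parity, so for the trans isomer the two substituents are e,e in one chair and a,a in the other.
Chair I (acetyl axial, cyano axial): E = 1.43 kcal/mol.
Chair II (acetyl equatorial, cyano equatorial): E = 0.00 kcal/mol.
Chair II is the more stable (lower-energy) conformer, and in that chair the cyano group is equatorial.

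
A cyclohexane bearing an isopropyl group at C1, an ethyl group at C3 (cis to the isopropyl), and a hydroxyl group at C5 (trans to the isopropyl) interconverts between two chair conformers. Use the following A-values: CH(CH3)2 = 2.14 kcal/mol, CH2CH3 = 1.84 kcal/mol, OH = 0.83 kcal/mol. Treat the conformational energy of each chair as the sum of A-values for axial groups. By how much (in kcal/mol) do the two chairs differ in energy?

3.15 kcal/mol

Chair I (isopropyl axial, ethyl axial, hydroxyl equatorial): E = 3.98 kcal/mol.
Chair II (isopropyl equatorial, ethyl equatorial, hydroxyl axial): E = 0.83 kcal/mol.
ΔE = 3.98 − 0.83 = 3.15 kcal/mol; chair II is more stable.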